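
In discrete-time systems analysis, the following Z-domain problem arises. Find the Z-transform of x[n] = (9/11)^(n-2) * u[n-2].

Time-shifting property: if X(z) = Z{x[n]}, then Z{x[n-d]} = z^(-d) * X(z)
X(z) = z/(z - 9/11) for x[n] = (9/11)^n * u[n]
Z{x[n-2]} = z^(-2) * z/(z - 9/11) = z^(-1)/(z - 9/11)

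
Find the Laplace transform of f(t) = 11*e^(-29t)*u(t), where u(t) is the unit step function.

Standard Laplace transform pair:
e^(-at)*u(t) <-> 1/(s+a)
With a = 29: L{11*e^(-29t)*u(t)} = 11/(s+29), ROC: Re(s) > -29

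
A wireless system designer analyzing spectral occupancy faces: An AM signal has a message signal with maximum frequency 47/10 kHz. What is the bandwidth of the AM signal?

In AM (double-sideband), the bandwidth is twice the message frequency.
BW = 2 * f_m = 2 * 47/10 kHz = 47/5 kHz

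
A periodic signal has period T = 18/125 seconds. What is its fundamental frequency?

The fundamental frequency is the reciprocal of the period.
f = 1/T = 1/(18/125) = 125/18 Hz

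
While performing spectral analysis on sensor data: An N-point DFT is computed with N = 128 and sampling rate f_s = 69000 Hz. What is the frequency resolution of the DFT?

DFT frequency resolution = f_s / N
= 69000 / 128 = 8625/16 Hz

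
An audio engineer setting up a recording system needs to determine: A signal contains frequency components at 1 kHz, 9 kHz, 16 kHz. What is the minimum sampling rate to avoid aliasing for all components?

The highest frequency component is f_max = 16 kHz.
Nyquist rate = 2 * f_max = 2 * 16 kHz = 32 kHz.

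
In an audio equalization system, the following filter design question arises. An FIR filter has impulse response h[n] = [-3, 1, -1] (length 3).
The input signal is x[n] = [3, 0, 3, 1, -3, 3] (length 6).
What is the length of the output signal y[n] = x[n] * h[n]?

For linear convolution, the output length is:
len(y) = len(x) + len(h) - 1 = 6 + 3 - 1 = 8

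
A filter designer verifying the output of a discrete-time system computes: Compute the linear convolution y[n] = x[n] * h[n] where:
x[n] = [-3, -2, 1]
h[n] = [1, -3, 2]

y[n] = sum_k x[k]*h[n-k]. Output length = len(x) + len(h) - 1 = 3 + 3 - 1 = 5.
y[0] = -3*1 = -3
y[1] = -2*1 + -3*-3 = 7
y[2] = 1*1 + -2*-3 + -3*2 = 1
y[3] = 1*-3 + -2*2 = -7
y[4] = 1*2 = 2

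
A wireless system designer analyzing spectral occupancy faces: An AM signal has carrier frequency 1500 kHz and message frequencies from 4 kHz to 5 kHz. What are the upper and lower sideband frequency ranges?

Upper sideband (USB) = fc + [fm_low, fm_high] = 1500 + [4, 5] = [1504, 1505] kHz
Lower sideband (LSB) = fc - [fm_high, fm_low] = 1500 - [5, 4] = [1495, 1496] kHz
Total occupied spectrum: 1495 kHz to 1505 kHz (plus carrier at 1500 kHz)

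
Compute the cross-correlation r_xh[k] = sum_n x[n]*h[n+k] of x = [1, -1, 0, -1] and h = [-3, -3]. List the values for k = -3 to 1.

Both sequences indexed from 0 and zero outside their support.
Lags with overlap: k = -3 to 1.
  r_xh[-3] = x[3]*h[0] = 3
  r_xh[-2] = x[2]*h[0] + x[3]*h[1] = 3
  r_xh[-1] = x[1]*h[0] + x[2]*h[1] = 3
  r_xh[0] = x[0]*h[0] + x[1]*h[1] = 0
  r_xh[1] = x[0]*h[1] = -3
r_xh = [3, 3, 3, 0, -3] (for k = -3, ..., 1)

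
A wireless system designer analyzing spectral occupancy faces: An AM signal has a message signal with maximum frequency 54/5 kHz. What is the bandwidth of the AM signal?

In AM (double-sideband), the bandwidth is twice the message frequency.
BW = 2 * f_m = 2 * 54/5 kHz = 108/5 kHz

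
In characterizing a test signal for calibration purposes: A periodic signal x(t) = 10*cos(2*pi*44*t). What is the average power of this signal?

Average power of A*cos(wt) is A^2/2.
P = 10^2 / 2 = 100/2 = 50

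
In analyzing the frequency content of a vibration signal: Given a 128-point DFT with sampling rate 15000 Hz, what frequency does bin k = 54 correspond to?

The frequency of DFT bin k is: f_k = k * f_s / N
f_54 = 54 * 15000 / 128 = 50625/8 Hz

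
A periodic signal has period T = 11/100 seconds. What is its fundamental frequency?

The fundamental frequency is the reciprocal of the period.
f = 1/T = 1/(11/100) = 100/11 Hz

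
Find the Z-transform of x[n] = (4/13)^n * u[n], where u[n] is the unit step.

The Z-transform of a^n * u[n] is z/(z-a) for |z| > |a|.
Here a = 4/13, so X(z) = z/(z - (4/13)) = 13z/(13z - 4)
ROC: |z| > 4/13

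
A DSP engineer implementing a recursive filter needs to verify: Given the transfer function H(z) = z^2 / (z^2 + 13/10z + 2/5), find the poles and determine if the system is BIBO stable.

Poles are roots of the denominator: z^2 + 13/10z + 2/5 = 0.
Quadratic formula: z = [-(13/10) +/- sqrt((13/10)^2 - 4*(2/5))] / 2
Discriminant = 169/100 - 8/5 = 9/100; sqrt = 3/10.
z = (-13/10 +/- 3/10) / 2 => z = -1/2 or z = -4/5.
|p1| = 1/2, |p2| = 4/5.
For BIBO stability, all poles must lie inside the unit circle (|p| < 1).
System is STABLE since both |p| < 1.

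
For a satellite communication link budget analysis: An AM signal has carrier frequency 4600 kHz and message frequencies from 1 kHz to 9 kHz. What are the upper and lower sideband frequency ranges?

Upper sideband (USB) = fc + [fm_low, fm_high] = 4600 + [1, 9] = [4601, 4609] kHz
Lower sideband (LSB) = fc - [fm_high, fm_low] = 4600 - [9, 1] = [4591, 4599] kHz
Total occupied spectrum: 4591 kHz to 4609 kHz (plus carrier at 4600 kHz)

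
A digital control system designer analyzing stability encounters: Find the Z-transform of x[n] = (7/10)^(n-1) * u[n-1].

Time-shifting property: if X(z) = Z{x[n]}, then Z{x[n-d]} = z^(-d) * X(z)
X(z) = z/(z - 7/10) for x[n] = (7/10)^n * u[n]
Z{x[n-1]} = z^(-1) * z/(z - 7/10) = 1/(z - 7/10)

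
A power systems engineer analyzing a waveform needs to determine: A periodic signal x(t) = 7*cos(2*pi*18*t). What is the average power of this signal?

Average power of A*cos(wt) is A^2/2.
P = 7^2 / 2 = 49/2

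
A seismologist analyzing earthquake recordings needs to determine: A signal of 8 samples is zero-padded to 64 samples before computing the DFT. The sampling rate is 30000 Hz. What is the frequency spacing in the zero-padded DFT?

Original DFT: N = 8, resolution = f_s/N = 30000/8 = 3750 Hz
Zero-padded DFT: N = 64, resolution = f_s/N = 30000/64 = 1875/4 Hz
Zero-padding interpolates the spectrum (finer frequency grid)
but does NOT improve the true spectral resolution (ability to resolve close frequencies).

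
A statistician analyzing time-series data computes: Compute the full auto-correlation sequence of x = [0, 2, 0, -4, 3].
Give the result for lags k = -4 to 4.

r_xx[k] = sum_m x[m]*x[m+k], indexed from 0, for k = -4 to 4:
  r_xx[-4] = x[4]*x[0] = 0
  r_xx[-3] = x[3]*x[0] + x[4]*x[1] = 6
  r_xx[-2] = x[2]*x[0] + x[3]*x[1] + x[4]*x[2] = -8
  r_xx[-1] = x[1]*x[0] + x[2]*x[1] + x[3]*x[2] + x[4]*x[3] = -12
  r_xx[0] = x[0]*x[0] + x[1]*x[1] + x[2]*x[2] + x[3]*x[3] + x[4]*x[4] = 29
  r_xx[1] = x[0]*x[1] + x[1]*x[2] + x[2]*x[3] + x[3]*x[4] = -12
  r_xx[2] = x[0]*x[2] + x[1]*x[3] + x[2]*x[4] = -8
  r_xx[3] = x[0]*x[3] + x[1]*x[4] = 6
  r_xx[4] = x[0]*x[4] = 0
r_xx = [0, 6, -8, -12, 29, -12, -8, 6, 0]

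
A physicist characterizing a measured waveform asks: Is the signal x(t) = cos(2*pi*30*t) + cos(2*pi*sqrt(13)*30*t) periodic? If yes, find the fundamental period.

f1 = 30 Hz, f2 = 30*sqrt(13) Hz
Ratio f2/f1 = sqrt(13), which is irrational.
Since the frequency ratio is irrational, no common period exists.
The signal is not periodic.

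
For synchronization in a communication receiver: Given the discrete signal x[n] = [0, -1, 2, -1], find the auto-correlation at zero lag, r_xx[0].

The auto-correlation at zero lag r_xx[0] equals the signal energy.
r_xx[0] = sum of x[n]^2 = 0^2 + (-1)^2 + 2^2 + (-1)^2
= 0 + 1 + 4 + 1 = 6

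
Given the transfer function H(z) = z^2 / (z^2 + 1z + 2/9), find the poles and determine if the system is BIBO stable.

Poles are roots of the denominator: z^2 + 1z + 2/9 = 0.
Quadratic formula: z = [-(1) +/- sqrt((1)^2 - 4*(2/9))] / 2
Discriminant = 1 - 8/9 = 1/9; sqrt = 1/3.
z = (-1 +/- 1/3) / 2 => z = -1/3 or z = -2/3.
|p1| = 1/3, |p2| = 2/3.
For BIBO stability, all poles must lie inside the unit circle (|p| < 1).
System is STABLE since both |p| < 1.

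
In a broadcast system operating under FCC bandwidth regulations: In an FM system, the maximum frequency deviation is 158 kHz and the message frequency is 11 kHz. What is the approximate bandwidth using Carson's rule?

Carson's rule: BW = 2*(delta_f + f_m)
= 2*(158 + 11) kHz = 338 kHz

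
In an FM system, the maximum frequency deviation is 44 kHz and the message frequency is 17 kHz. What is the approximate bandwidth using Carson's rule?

Carson's rule: BW = 2*(delta_f + f_m)
= 2*(44 + 17) kHz = 122 kHz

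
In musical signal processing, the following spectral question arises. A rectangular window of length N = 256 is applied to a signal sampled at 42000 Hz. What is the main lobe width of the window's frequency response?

For a rectangular window of length N,
the main lobe width in frequency is 2*f_s/N.
= 2*42000/256 = 2625/8 Hz
This determines the minimum frequency separation for resolving two sinusoids.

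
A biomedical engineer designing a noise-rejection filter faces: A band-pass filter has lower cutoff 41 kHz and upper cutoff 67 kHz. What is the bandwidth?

Bandwidth = f_high - f_low
= 67 kHz - 41 kHz = 26 kHz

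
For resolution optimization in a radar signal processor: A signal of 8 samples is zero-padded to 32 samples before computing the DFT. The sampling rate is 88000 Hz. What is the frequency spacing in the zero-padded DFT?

Original DFT: N = 8, resolution = f_s/N = 88000/8 = 11000 Hz
Zero-padded DFT: N = 32, resolution = f_s/N = 88000/32 = 2750 Hz
Zero-padding interpolates the spectrum (finer frequency grid)
but does NOT improve the true spectral resolution (ability to resolve close frequencies).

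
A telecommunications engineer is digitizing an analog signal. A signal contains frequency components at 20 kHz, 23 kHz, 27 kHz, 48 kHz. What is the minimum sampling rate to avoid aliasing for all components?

The highest frequency component is f_max = 48 kHz.
Nyquist rate = 2 * f_max = 2 * 48 kHz = 96 kHz.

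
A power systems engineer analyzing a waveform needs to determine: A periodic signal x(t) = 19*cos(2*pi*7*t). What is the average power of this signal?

Average power of A*cos(wt) is A^2/2.
P = 19^2 / 2 = 361/2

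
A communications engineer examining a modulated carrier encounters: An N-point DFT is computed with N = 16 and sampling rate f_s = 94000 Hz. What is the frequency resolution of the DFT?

DFT frequency resolution = f_s / N
= 94000 / 16 = 5875 Hz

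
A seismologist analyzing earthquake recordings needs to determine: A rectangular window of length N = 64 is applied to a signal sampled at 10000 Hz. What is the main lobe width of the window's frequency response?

For a rectangular window of length N,
the main lobe width in frequency is 2*f_s/N.
= 2*10000/64 = 625/2 Hz
This determines the minimum frequency separation for resolving two sinusoids.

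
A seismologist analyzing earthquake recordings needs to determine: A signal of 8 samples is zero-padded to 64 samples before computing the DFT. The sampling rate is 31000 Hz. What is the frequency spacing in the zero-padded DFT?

Original DFT: N = 8, resolution = f_s/N = 31000/8 = 3875 Hz
Zero-padded DFT: N = 64, resolution = f_s/N = 31000/64 = 3875/8 Hz
Zero-padding interpolates the spectrum (finer frequency grid)
but does NOT improve the true spectral resolution (ability to resolve close frequencies).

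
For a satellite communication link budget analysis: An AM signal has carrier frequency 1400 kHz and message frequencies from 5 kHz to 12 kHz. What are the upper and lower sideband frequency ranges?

Upper sideband (USB) = fc + [fm_low, fm_high] = 1400 + [5, 12] = [1405, 1412] kHz
Lower sideband (LSB) = fc - [fm_high, fm_low] = 1400 - [12, 5] = [1388, 1395] kHz
Total occupied spectrum: 1388 kHz to 1412 kHz (plus carrier at 1400 kHz)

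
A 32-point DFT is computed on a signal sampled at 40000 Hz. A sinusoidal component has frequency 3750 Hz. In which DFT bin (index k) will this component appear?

DFT frequency resolution = f_s/N = 40000/32 = 1250 Hz
Bin index k = f_signal / resolution = 3750 / 1250 = 3
The signal frequency 3750 Hz falls in DFT bin k = 3.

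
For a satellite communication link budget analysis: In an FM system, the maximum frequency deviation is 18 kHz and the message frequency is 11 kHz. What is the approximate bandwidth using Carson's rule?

Carson's rule: BW = 2*(delta_f + f_m)
= 2*(18 + 11) kHz = 58 kHz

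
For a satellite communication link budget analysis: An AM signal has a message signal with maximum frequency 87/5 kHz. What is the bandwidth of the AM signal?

In AM (double-sideband), the bandwidth is twice the message frequency.
BW = 2 * f_m = 2 * 87/5 kHz = 174/5 kHz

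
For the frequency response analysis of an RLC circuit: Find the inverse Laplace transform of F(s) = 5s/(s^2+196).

Standard pair: s/(s^2+w^2) <-> cos(wt)*u(t)
With k=5, w=14: f(t) = 5*cos(14t)*u(t)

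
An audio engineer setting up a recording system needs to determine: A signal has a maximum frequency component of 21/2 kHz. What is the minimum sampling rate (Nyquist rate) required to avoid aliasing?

By the Nyquist-Shannon sampling theorem,
the minimum sampling rate (Nyquist rate) must be at least 2 * f_max.
Nyquist rate = 2 * 21/2 kHz = 21 kHz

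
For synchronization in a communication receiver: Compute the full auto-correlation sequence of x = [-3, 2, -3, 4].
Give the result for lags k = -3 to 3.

r_xx[k] = sum_m x[m]*x[m+k], indexed from 0, for k = -3 to 3:
  r_xx[-3] = x[3]*x[0] = -12
  r_xx[-2] = x[2]*x[0] + x[3]*x[1] = 17
  r_xx[-1] = x[1]*x[0] + x[2]*x[1] + x[3]*x[2] = -24
  r_xx[0] = x[0]*x[0] + x[1]*x[1] + x[2]*x[2] + x[3]*x[3] = 38
  r_xx[1] = x[0]*x[1] + x[1]*x[2] + x[2]*x[3] = -24
  r_xx[2] = x[0]*x[2] + x[1]*x[3] = 17
  r_xx[3] = x[0]*x[3] = -12
r_xx = [-12, 17, -24, 38, -24, 17, -12]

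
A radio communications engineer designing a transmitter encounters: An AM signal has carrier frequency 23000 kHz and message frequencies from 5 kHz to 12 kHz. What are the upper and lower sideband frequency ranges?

Upper sideband (USB) = fc + [fm_low, fm_high] = 23000 + [5, 12] = [23005, 23012] kHz
Lower sideband (LSB) = fc - [fm_high, fm_low] = 23000 - [12, 5] = [22988, 22995] kHz
Total occupied spectrum: 22988 kHz to 23012 kHz (plus carrier at 23000 kHz)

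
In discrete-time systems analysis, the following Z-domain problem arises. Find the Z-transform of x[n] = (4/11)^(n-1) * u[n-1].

Time-shifting property: if X(z) = Z{x[n]}, then Z{x[n-d]} = z^(-d) * X(z)
X(z) = z/(z - 4/11) for x[n] = (4/11)^n * u[n]
Z{x[n-1]} = z^(-1) * z/(z - 4/11) = 1/(z - 4/11)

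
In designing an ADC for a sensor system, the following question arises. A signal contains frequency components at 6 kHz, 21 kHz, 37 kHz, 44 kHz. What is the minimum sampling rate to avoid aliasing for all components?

The highest frequency component is f_max = 44 kHz.
Nyquist rate = 2 * f_max = 2 * 44 kHz = 88 kHz.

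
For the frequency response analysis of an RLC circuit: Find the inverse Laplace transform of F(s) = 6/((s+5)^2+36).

Standard pair: w/((s+a)^2+w^2) <-> e^(-at)*sin(wt)*u(t)
With a=5, w=6: f(t) = e^(-5t)*sin(6t)*u(t)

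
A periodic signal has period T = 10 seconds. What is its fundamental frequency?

The fundamental frequency is the reciprocal of the period.
f = 1/T = 1/(10) = 1/10 Hz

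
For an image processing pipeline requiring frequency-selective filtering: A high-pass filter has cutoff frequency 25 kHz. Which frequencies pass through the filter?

A high-pass filter passes all frequencies above the cutoff frequency 25 kHz and attenuates lower frequencies.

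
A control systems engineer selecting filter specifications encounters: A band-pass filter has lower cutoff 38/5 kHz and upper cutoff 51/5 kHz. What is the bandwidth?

Bandwidth = f_high - f_low
= 51/5 kHz - 38/5 kHz = 13/5 kHz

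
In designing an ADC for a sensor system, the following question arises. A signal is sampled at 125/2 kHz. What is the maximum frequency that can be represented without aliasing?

The maximum frequency that can be represented without aliasing
is the Nyquist frequency: f_max = f_s / 2 = 125/2 kHz / 2 = 125/4 kHz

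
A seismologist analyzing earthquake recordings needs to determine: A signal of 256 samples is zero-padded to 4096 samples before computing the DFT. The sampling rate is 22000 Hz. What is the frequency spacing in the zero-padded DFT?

Original DFT: N = 256, resolution = f_s/N = 22000/256 = 1375/16 Hz
Zero-padded DFT: N = 4096, resolution = f_s/N = 22000/4096 = 1375/256 Hz
Zero-padding interpolates the spectrum (finer frequency grid)
but does NOT improve the true spectral resolution (ability to resolve close frequencies).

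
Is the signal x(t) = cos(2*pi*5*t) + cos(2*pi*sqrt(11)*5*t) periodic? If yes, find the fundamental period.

f1 = 5 Hz, f2 = 5*sqrt(11) Hz
Ratio f2/f1 = sqrt(11), which is irrational.
Since the frequency ratio is irrational, no common period exists.
The signal is not periodic.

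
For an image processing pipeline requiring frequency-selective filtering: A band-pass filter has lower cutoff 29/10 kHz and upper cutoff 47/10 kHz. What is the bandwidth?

Bandwidth = f_high - f_low
= 47/10 kHz - 29/10 kHz = 9/5 kHz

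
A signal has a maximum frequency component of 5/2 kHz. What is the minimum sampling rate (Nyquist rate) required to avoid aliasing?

By the Nyquist-Shannon sampling theorem,
the minimum sampling rate (Nyquist rate) must be at least 2 * f_max.
Nyquist rate = 2 * 5/2 kHz = 5 kHz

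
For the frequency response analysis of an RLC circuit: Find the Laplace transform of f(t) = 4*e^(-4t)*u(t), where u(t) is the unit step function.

Standard Laplace transform pair:
e^(-at)*u(t) <-> 1/(s+a)
With a = 4: L{4*e^(-4t)*u(t)} = 4/(s+4), ROC: Re(s) > -4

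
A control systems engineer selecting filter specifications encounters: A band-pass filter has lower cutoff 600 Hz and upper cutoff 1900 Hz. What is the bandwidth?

Bandwidth = f_high - f_low
= 1900 Hz - 600 Hz = 1300 Hz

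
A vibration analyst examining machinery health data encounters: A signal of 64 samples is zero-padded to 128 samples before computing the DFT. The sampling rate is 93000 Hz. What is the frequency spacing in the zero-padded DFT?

Original DFT: N = 64, resolution = f_s/N = 93000/64 = 11625/8 Hz
Zero-padded DFT: N = 128, resolution = f_s/N = 93000/128 = 11625/16 Hz
Zero-padding interpolates the spectrum (finer frequency grid)
but does NOT improve the true spectral resolution (ability to resolve close frequencies).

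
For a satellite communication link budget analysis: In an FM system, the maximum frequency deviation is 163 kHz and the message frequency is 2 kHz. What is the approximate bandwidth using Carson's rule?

Carson's rule: BW = 2*(delta_f + f_m)
= 2*(163 + 2) kHz = 330 kHz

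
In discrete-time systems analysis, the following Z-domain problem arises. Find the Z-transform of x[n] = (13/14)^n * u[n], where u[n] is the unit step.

The Z-transform of a^n * u[n] is z/(z-a) for |z| > |a|.
Here a = 13/14, so X(z) = z/(z - (13/14)) = 14z/(14z - 13)
ROC: |z| > 13/14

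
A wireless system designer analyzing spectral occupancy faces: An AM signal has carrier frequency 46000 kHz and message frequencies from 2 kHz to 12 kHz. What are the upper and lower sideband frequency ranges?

Upper sideband (USB) = fc + [fm_low, fm_high] = 46000 + [2, 12] = [46002, 46012] kHz
Lower sideband (LSB) = fc - [fm_high, fm_low] = 46000 - [12, 2] = [45988, 45998] kHz
Total occupied spectrum: 45988 kHz to 46012 kHz (plus carrier at 46000 kHz)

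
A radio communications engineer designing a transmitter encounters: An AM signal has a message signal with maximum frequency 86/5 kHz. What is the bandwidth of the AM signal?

In AM (double-sideband), the bandwidth is twice the message frequency.
BW = 2 * f_m = 2 * 86/5 kHz = 172/5 kHz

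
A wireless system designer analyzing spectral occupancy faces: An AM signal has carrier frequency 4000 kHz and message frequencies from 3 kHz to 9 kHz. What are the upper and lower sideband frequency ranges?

Upper sideband (USB) = fc + [fm_low, fm_high] = 4000 + [3, 9] = [4003, 4009] kHz
Lower sideband (LSB) = fc - [fm_high, fm_low] = 4000 - [9, 3] = [3991, 3997] kHz
Total occupied spectrum: 3991 kHz to 4009 kHz (plus carrier at 4000 kHz)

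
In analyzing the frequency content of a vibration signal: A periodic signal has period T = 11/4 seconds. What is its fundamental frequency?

The fundamental frequency is the reciprocal of the period.
f = 1/T = 1/(11/4) = 4/11 Hz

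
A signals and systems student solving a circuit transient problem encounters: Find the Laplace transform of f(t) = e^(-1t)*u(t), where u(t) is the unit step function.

Standard Laplace transform pair:
e^(-at)*u(t) <-> 1/(s+a)
With a = 1: L{e^(-1t)*u(t)} = 1/(s+1), ROC: Re(s) > -1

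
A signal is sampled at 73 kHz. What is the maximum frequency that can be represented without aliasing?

The maximum frequency that can be represented without aliasing
is the Nyquist frequency: f_max = f_s / 2 = 73 kHz / 2 = 73/2 kHz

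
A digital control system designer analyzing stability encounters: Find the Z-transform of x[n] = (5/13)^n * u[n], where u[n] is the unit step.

The Z-transform of a^n * u[n] is z/(z-a) for |z| > |a|.
Here a = 5/13, so X(z) = z/(z - (5/13)) = 13z/(13z - 5)
ROC: |z| > 5/13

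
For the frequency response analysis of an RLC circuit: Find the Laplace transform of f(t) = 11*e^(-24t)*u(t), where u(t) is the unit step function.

Standard Laplace transform pair:
e^(-at)*u(t) <-> 1/(s+a)
With a = 24: L{11*e^(-24t)*u(t)} = 11/(s+24), ROC: Re(s) > -24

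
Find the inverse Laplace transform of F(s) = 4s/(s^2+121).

Standard pair: s/(s^2+w^2) <-> cos(wt)*u(t)
With k=4, w=11: f(t) = 4*cos(11t)*u(t)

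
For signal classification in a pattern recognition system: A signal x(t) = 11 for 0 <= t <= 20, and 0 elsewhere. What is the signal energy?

Energy = integral of |x(t)|^2 dt over the signal duration
= 11^2 * 20 = 121 * 20 = 2420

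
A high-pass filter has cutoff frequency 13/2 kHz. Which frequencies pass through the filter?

A high-pass filter passes all frequencies above the cutoff frequency 13/2 kHz and attenuates lower frequencies.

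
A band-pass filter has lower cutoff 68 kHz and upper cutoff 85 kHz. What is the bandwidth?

Bandwidth = f_high - f_low
= 85 kHz - 68 kHz = 17 kHz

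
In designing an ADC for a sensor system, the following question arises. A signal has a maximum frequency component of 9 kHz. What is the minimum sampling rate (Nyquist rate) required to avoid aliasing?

By the Nyquist-Shannon sampling theorem,
the minimum sampling rate (Nyquist rate) must be at least 2 * f_max.
Nyquist rate = 2 * 9 kHz = 18 kHz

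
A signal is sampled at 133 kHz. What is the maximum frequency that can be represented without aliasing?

The maximum frequency that can be represented without aliasing
is the Nyquist frequency: f_max = f_s / 2 = 133 kHz / 2 = 133/2 kHz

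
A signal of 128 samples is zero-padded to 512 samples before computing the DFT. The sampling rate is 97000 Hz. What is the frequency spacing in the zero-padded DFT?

Original DFT: N = 128, resolution = f_s/N = 97000/128 = 12125/16 Hz
Zero-padded DFT: N = 512, resolution = f_s/N = 97000/512 = 12125/64 Hz
Zero-padding interpolates the spectrum (finer frequency grid)
but does NOT improve the true spectral resolution (ability to resolve close frequencies).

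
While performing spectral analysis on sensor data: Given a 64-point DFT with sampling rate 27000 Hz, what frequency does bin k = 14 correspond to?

The frequency of DFT bin k is: f_k = k * f_s / N
f_14 = 14 * 27000 / 64 = 23625/4 Hz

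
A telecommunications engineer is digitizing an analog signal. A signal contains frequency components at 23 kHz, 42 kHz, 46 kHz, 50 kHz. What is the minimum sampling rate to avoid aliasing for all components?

The highest frequency component is f_max = 50 kHz.
Nyquist rate = 2 * f_max = 2 * 50 kHz = 100 kHz.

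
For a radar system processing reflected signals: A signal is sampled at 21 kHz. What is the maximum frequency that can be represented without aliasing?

The maximum frequency that can be represented without aliasing
is the Nyquist frequency: f_max = f_s / 2 = 21 kHz / 2 = 21/2 kHz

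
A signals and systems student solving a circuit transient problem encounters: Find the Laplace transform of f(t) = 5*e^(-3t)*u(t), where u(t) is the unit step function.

Standard Laplace transform pair:
e^(-at)*u(t) <-> 1/(s+a)
With a = 3: L{5*e^(-3t)*u(t)} = 5/(s+3), ROC: Re(s) > -3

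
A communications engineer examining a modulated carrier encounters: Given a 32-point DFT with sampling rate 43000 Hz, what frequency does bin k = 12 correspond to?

The frequency of DFT bin k is: f_k = k * f_s / N
f_12 = 12 * 43000 / 32 = 16125 Hz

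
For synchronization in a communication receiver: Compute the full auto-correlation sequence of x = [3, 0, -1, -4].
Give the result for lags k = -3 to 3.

r_xx[k] = sum_m x[m]*x[m+k], indexed from 0, for k = -3 to 3:
  r_xx[-3] = x[3]*x[0] = -12
  r_xx[-2] = x[2]*x[0] + x[3]*x[1] = -3
  r_xx[-1] = x[1]*x[0] + x[2]*x[1] + x[3]*x[2] = 4
  r_xx[0] = x[0]*x[0] + x[1]*x[1] + x[2]*x[2] + x[3]*x[3] = 26
  r_xx[1] = x[0]*x[1] + x[1]*x[2] + x[2]*x[3] = 4
  r_xx[2] = x[0]*x[2] + x[1]*x[3] = -3
  r_xx[3] = x[0]*x[3] = -12
r_xx = [-12, -3, 4, 26, 4, -3, -12]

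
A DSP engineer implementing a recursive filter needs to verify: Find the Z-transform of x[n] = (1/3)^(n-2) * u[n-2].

Time-shifting property: if X(z) = Z{x[n]}, then Z{x[n-d]} = z^(-d) * X(z)
X(z) = z/(z - 1/3) for x[n] = (1/3)^n * u[n]
Z{x[n-2]} = z^(-2) * z/(z - 1/3) = z^(-1)/(z - 1/3)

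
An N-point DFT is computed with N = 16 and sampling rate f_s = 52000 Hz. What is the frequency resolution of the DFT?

DFT frequency resolution = f_s / N
= 52000 / 16 = 3250 Hz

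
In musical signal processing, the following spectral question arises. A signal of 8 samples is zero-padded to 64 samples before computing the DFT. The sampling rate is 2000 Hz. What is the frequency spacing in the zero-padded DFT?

Original DFT: N = 8, resolution = f_s/N = 2000/8 = 250 Hz
Zero-padded DFT: N = 64, resolution = f_s/N = 2000/64 = 125/4 Hz
Zero-padding interpolates the spectrum (finer frequency grid)
but does NOT improve the true spectral resolution (ability to resolve close frequencies).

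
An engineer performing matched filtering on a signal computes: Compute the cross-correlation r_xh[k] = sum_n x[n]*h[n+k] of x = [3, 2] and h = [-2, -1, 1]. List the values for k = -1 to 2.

Both sequences indexed from 0 and zero outside their support.
Lags with overlap: k = -1 to 2.
  r_xh[-1] = x[1]*h[0] = -4
  r_xh[0] = x[0]*h[0] + x[1]*h[1] = -8
  r_xh[1] = x[0]*h[1] + x[1]*h[2] = -1
  r_xh[2] = x[0]*h[2] = 3
r_xh = [-4, -8, -1, 3] (for k = -1, ..., 2)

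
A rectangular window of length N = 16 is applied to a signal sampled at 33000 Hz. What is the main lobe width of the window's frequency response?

For a rectangular window of length N,
the main lobe width in frequency is 2*f_s/N.
= 2*33000/16 = 4125 Hz
This determines the minimum frequency separation for resolving two sinusoids.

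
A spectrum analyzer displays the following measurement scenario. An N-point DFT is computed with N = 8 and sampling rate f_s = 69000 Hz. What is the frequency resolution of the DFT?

DFT frequency resolution = f_s / N
= 69000 / 8 = 8625 Hz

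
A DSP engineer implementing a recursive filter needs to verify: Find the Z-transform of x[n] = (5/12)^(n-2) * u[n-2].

Time-shifting property: if X(z) = Z{x[n]}, then Z{x[n-d]} = z^(-d) * X(z)
X(z) = z/(z - 5/12) for x[n] = (5/12)^n * u[n]
Z{x[n-2]} = z^(-2) * z/(z - 5/12) = z^(-1)/(z - 5/12)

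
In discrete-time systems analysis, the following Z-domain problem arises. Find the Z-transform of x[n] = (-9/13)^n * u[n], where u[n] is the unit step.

The Z-transform of a^n * u[n] is z/(z-a) for |z| > |a|.
Here a = -9/13, so X(z) = z/(z - (-9/13)) = 13z/(13z + 9)
ROC: |z| > 9/13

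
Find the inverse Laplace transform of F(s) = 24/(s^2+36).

Standard pair: w/(s^2+w^2) <-> sin(wt)*u(t)
Recognize w^2 = 36, so w = 6; numerator 24 = 4*6.
f(t) = 4*sin(6t)*u(t)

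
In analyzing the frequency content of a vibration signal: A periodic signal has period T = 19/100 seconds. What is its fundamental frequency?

The fundamental frequency is the reciprocal of the period.
f = 1/T = 1/(19/100) = 100/19 Hz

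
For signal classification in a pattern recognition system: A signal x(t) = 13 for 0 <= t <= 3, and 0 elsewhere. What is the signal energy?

Energy = integral of |x(t)|^2 dt over the signal duration
= 13^2 * 3 = 169 * 3 = 507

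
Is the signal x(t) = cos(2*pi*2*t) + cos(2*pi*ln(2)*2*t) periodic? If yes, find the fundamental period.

f1 = 2 Hz, f2 = 2*ln(2) Hz
Ratio f2/f1 = ln(2), which is irrational.
Since the frequency ratio is irrational, no common period exists.
The signal is not periodic.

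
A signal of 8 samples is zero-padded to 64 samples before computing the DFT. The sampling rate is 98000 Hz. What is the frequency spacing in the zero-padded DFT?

Original DFT: N = 8, resolution = f_s/N = 98000/8 = 12250 Hz
Zero-padded DFT: N = 64, resolution = f_s/N = 98000/64 = 6125/4 Hz
Zero-padding interpolates the spectrum (finer frequency grid)
but does NOT improve the true spectral resolution (ability to resolve close frequencies).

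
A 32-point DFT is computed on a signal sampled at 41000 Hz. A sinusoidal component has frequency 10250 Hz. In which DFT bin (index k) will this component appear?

DFT frequency resolution = f_s/N = 41000/32 = 5125/4 Hz
Bin index k = f_signal / resolution = 10250 / 5125/4 = 8
The signal frequency 10250 Hz falls in DFT bin k = 8.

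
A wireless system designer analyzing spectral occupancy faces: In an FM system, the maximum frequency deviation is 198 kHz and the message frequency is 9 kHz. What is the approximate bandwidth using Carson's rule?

Carson's rule: BW = 2*(delta_f + f_m)
= 2*(198 + 9) kHz = 414 kHz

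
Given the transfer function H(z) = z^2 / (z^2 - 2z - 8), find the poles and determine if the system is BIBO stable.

Poles are roots of the denominator: z^2 - 2z - 8 = 0.
Quadratic formula: z = [-(-2) +/- sqrt((-2)^2 - 4*(-8))] / 2
Discriminant = 4 + 32 = 36; sqrt = 6.
z = (2 +/- 6) / 2 => z = 4 or z = -2.
|p1| = 2, |p2| = 4.
For BIBO stability, all poles must lie inside the unit circle (|p| < 1).
System is UNSTABLE since at least one |p| >= 1.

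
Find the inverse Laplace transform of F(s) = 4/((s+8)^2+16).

Standard pair: w/((s+a)^2+w^2) <-> e^(-at)*sin(wt)*u(t)
With a=8, w=4: f(t) = e^(-8t)*sin(4t)*u(t)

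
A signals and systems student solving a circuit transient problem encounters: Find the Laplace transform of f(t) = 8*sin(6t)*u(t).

Standard pair: sin(wt)*u(t) <-> w/(s^2+w^2)
With w = 6: L{8*sin(6t)*u(t)} = 48/(s^2+36)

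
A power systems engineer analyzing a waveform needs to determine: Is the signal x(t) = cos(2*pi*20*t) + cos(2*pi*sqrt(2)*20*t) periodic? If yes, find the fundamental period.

f1 = 20 Hz, f2 = 20*sqrt(2) Hz
Ratio f2/f1 = sqrt(2), which is irrational.
Since the frequency ratio is irrational, no common period exists.
The signal is not periodic.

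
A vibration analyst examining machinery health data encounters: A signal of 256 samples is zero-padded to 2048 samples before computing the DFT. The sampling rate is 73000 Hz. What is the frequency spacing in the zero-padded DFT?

Original DFT: N = 256, resolution = f_s/N = 73000/256 = 9125/32 Hz
Zero-padded DFT: N = 2048, resolution = f_s/N = 73000/2048 = 9125/256 Hz
Zero-padding interpolates the spectrum (finer frequency grid)
but does NOT improve the true spectral resolution (ability to resolve close frequencies).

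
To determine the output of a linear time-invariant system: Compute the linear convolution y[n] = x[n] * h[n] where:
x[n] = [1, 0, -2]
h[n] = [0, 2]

y[n] = sum_k x[k]*h[n-k]. Output length = len(x) + len(h) - 1 = 3 + 2 - 1 = 4.
y[0] = 1*0 = 0
y[1] = 0*0 + 1*2 = 2
y[2] = -2*0 + 0*2 = 0
y[3] = -2*2 = -4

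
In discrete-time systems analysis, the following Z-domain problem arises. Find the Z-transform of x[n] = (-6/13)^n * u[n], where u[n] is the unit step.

The Z-transform of a^n * u[n] is z/(z-a) for |z| > |a|.
Here a = -6/13, so X(z) = z/(z - (-6/13)) = 13z/(13z + 6)
ROC: |z| > 6/13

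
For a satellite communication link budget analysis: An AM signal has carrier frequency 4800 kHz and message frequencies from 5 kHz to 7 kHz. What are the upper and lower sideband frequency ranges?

Upper sideband (USB) = fc + [fm_low, fm_high] = 4800 + [5, 7] = [4805, 4807] kHz
Lower sideband (LSB) = fc - [fm_high, fm_low] = 4800 - [7, 5] = [4793, 4795] kHz
Total occupied spectrum: 4793 kHz to 4807 kHz (plus carrier at 4800 kHz)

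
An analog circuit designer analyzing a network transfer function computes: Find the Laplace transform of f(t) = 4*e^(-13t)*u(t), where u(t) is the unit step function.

Standard Laplace transform pair:
e^(-at)*u(t) <-> 1/(s+a)
With a = 13: L{4*e^(-13t)*u(t)} = 4/(s+13), ROC: Re(s) > -13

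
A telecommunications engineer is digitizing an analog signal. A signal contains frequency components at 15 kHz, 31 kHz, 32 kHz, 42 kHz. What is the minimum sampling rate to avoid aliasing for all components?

The highest frequency component is f_max = 42 kHz.
Nyquist rate = 2 * f_max = 2 * 42 kHz = 84 kHz.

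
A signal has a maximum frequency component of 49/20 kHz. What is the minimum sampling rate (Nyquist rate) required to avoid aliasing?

By the Nyquist-Shannon sampling theorem,
the minimum sampling rate (Nyquist rate) must be at least 2 * f_max.
Nyquist rate = 2 * 49/20 kHz = 49/10 kHz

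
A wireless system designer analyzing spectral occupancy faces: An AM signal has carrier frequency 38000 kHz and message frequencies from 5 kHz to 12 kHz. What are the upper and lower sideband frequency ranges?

Upper sideband (USB) = fc + [fm_low, fm_high] = 38000 + [5, 12] = [38005, 38012] kHz
Lower sideband (LSB) = fc - [fm_high, fm_low] = 38000 - [12, 5] = [37988, 37995] kHz
Total occupied spectrum: 37988 kHz to 38012 kHz (plus carrier at 38000 kHz)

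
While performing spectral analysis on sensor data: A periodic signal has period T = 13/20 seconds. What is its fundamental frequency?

The fundamental frequency is the reciprocal of the period.
f = 1/T = 1/(13/20) = 20/13 Hz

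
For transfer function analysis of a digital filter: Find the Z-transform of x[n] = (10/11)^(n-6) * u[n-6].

Time-shifting property: if X(z) = Z{x[n]}, then Z{x[n-d]} = z^(-d) * X(z)
X(z) = z/(z - 10/11) for x[n] = (10/11)^n * u[n]
Z{x[n-6]} = z^(-6) * z/(z - 10/11) = z^(-5)/(z - 10/11)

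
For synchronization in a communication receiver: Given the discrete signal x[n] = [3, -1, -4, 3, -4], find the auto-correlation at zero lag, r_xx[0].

The auto-correlation at zero lag r_xx[0] equals the signal energy.
r_xx[0] = sum of x[n]^2 = 3^2 + (-1)^2 + (-4)^2 + 3^2 + (-4)^2
= 9 + 1 + 16 + 9 + 16 = 51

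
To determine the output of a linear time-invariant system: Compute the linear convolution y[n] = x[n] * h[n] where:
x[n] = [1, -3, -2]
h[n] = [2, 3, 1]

y[n] = sum_k x[k]*h[n-k]. Output length = len(x) + len(h) - 1 = 3 + 3 - 1 = 5.
y[0] = 1*2 = 2
y[1] = -3*2 + 1*3 = -3
y[2] = -2*2 + -3*3 + 1*1 = -12
y[3] = -2*3 + -3*1 = -9
y[4] = -2*1 = -2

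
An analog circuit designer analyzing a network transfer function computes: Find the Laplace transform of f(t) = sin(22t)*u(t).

Standard pair: sin(wt)*u(t) <-> w/(s^2+w^2)
With w = 22: L{sin(22t)*u(t)} = 22/(s^2+484)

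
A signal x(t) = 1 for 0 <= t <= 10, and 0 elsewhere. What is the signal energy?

Energy = integral of |x(t)|^2 dt over the signal duration
= 1^2 * 10 = 1 * 10 = 10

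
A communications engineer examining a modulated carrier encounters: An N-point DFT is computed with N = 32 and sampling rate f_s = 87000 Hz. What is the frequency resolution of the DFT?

DFT frequency resolution = f_s / N
= 87000 / 32 = 10875/4 Hz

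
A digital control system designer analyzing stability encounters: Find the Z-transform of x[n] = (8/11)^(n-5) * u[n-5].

Time-shifting property: if X(z) = Z{x[n]}, then Z{x[n-d]} = z^(-d) * X(z)
X(z) = z/(z - 8/11) for x[n] = (8/11)^n * u[n]
Z{x[n-5]} = z^(-5) * z/(z - 8/11) = z^(-4)/(z - 8/11)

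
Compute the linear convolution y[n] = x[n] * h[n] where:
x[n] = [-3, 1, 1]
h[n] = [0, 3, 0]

y[n] = sum_k x[k]*h[n-k]. Output length = len(x) + len(h) - 1 = 3 + 3 - 1 = 5.
y[0] = -3*0 = 0
y[1] = 1*0 + -3*3 = -9
y[2] = 1*0 + 1*3 + -3*0 = 3
y[3] = 1*3 + 1*0 = 3
y[4] = 1*0 = 0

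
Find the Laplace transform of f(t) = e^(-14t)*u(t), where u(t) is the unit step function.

Standard Laplace transform pair:
e^(-at)*u(t) <-> 1/(s+a)
With a = 14: L{e^(-14t)*u(t)} = 1/(s+14), ROC: Re(s) > -14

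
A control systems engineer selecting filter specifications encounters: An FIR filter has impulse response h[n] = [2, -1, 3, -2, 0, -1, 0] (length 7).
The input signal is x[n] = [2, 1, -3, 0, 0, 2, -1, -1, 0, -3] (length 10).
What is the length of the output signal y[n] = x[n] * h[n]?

For linear convolution, the output length is:
len(y) = len(x) + len(h) - 1 = 10 + 7 - 1 = 16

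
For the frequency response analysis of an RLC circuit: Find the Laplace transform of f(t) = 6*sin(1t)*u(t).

Standard pair: sin(wt)*u(t) <-> w/(s^2+w^2)
With w = 1: L{6*sin(1t)*u(t)} = 6/(s^2+1)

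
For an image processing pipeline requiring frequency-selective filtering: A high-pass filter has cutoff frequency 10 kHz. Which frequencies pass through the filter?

A high-pass filter passes all frequencies above the cutoff frequency 10 kHz and attenuates lower frequencies.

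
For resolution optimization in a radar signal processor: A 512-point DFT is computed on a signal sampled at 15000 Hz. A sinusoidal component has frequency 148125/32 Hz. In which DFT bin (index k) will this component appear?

DFT frequency resolution = f_s/N = 15000/512 = 1875/64 Hz
Bin index k = f_signal / resolution = 148125/32 / 1875/64 = 158
The signal frequency 148125/32 Hz falls in DFT bin k = 158.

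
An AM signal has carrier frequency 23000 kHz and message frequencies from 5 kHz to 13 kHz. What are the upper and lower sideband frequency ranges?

Upper sideband (USB) = fc + [fm_low, fm_high] = 23000 + [5, 13] = [23005, 23013] kHz
Lower sideband (LSB) = fc - [fm_high, fm_low] = 23000 - [13, 5] = [22987, 22995] kHz
Total occupied spectrum: 22987 kHz to 23013 kHz (plus carrier at 23000 kHz)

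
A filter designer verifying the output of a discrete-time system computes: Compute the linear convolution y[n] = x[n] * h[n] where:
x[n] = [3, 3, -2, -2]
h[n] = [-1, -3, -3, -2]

y[n] = sum_k x[k]*h[n-k]. Output length = len(x) + len(h) - 1 = 4 + 4 - 1 = 7.
y[0] = 3*-1 = -3
y[1] = 3*-1 + 3*-3 = -12
y[2] = -2*-1 + 3*-3 + 3*-3 = -16
y[3] = -2*-1 + -2*-3 + 3*-3 + 3*-2 = -7
y[4] = -2*-3 + -2*-3 + 3*-2 = 6
y[5] = -2*-3 + -2*-2 = 10
y[6] = -2*-2 = 4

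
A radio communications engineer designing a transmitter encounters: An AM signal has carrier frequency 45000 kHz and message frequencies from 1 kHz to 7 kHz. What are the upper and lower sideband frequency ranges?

Upper sideband (USB) = fc + [fm_low, fm_high] = 45000 + [1, 7] = [45001, 45007] kHz
Lower sideband (LSB) = fc - [fm_high, fm_low] = 45000 - [7, 1] = [44993, 44999] kHz
Total occupied spectrum: 44993 kHz to 45007 kHz (plus carrier at 45000 kHz)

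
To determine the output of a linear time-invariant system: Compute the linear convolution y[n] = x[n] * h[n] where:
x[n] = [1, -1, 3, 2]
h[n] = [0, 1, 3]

y[n] = sum_k x[k]*h[n-k]. Output length = len(x) + len(h) - 1 = 4 + 3 - 1 = 6.
y[0] = 1*0 = 0
y[1] = -1*0 + 1*1 = 1
y[2] = 3*0 + -1*1 + 1*3 = 2
y[3] = 2*0 + 3*1 + -1*3 = 0
y[4] = 2*1 + 3*3 = 11
y[5] = 2*3 = 6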